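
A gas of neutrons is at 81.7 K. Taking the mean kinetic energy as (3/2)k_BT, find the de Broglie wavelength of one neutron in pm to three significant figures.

λ = 278 pm

KE = (3/2)k_BT = 1.5 × 1.381 × 10⁻²³ × 81.7 = 1.692 × 10⁻²¹ J.
p = √(2mKE) = √(2 × 1.675 × 10⁻²⁷ × 1.692 × 10⁻²¹) = 2.381 × 10⁻²⁴ kg·m/s.
λ = h/p = 2.78 × 10⁻¹⁰ m = 278 pm.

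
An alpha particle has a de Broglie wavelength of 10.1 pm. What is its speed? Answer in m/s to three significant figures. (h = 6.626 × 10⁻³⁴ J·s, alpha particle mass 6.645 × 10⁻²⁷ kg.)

v = 9870 m/s

p = h/λ = 6.626 × 10⁻³⁴ / 1.010 × 10⁻¹¹ = 6.560 × 10⁻²³ kg·m/s.
v = p/m = 6.560 × 10⁻²³ / 6.645 × 10⁻²⁷ = 9.87 × 10³ m/s = 9870 m/s.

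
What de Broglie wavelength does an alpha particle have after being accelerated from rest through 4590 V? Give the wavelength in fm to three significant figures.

λ = 150 fm

KE = 2eV = 2 × 1.602 × 10⁻¹⁹ × 4590 = 1.471 × 10⁻¹⁵ J.
p = √(2mKE) = √(2 × 6.645 × 10⁻²⁷ × 1.471 × 10⁻¹⁵) = 4.421 × 10⁻²¹ kg·m/s.
λ = h/p = 6.626 × 10⁻³⁴ / 4.421 × 10⁻²¹ = 1.50 × 10⁻¹³ m = 150 fm.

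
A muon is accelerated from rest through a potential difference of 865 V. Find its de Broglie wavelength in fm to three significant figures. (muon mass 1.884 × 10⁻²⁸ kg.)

KE = eV = 1.602 × 10⁻¹⁹ × 865.0 = 1.386 × 10⁻¹⁶ J.
p = √(2mKE) = √(2 × 1.884 × 10⁻²⁸ × 1.386 × 10⁻¹⁶) = 2.285 × 10⁻²² kg·m/s.
λ = h/p = 6.626 × 10⁻³⁴ / 2.285 × 10⁻²² = 2.90 × 10⁻¹² m = 2900 fm.

λ = 2900 fm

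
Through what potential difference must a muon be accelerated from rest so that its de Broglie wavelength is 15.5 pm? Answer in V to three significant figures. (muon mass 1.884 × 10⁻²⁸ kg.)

p = h/λ = 6.626 × 10⁻³⁴ / 1.550 × 10⁻¹¹ = 4.275 × 10⁻²³ kg·m/s.
KE = p²/(2m) = 4.850 × 10⁻¹⁸ J.
V = KE/e = 4.850 × 10⁻¹⁸ / (1.602 × 10⁻¹⁹) = 30.3 V.

V = 30.3 V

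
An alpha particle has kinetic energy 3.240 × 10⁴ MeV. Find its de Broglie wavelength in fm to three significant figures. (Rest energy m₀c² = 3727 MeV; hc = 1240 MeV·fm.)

λ = 0.0345 fm

Total energy E = KE + m₀c² = 3.240 × 10⁴ + 3727 = 36127 MeV.
(pc)² = E² − (m₀c²)² = (36127)² − (3727)² = 1.291 × 10⁹ MeV², so pc = 3.593 × 10⁴ MeV.
λ = hc/(pc) = 1240 MeV·fm / 3.593 × 10⁴ MeV = 0.0345 fm.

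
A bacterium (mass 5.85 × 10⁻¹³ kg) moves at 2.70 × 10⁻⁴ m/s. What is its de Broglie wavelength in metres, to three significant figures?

λ = 4.19 × 10⁻¹⁸ m

p = mv = 5.85 × 10⁻¹³ × 2.70 × 10⁻⁴ = 1.580 × 10⁻¹⁶ kg·m/s.
λ = h/p = 6.626 × 10⁻³⁴ / 1.580 × 10⁻¹⁶ = 4.19 × 10⁻¹⁸ m.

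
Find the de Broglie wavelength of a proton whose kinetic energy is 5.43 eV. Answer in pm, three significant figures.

λ = 12.3 pm

KE = 5.43 eV = 8.699 × 10⁻¹⁹ J.
p = √(2mKE) = √(2 × 1.673 × 10⁻²⁷ × 8.699 × 10⁻¹⁹) = 5.395 × 10⁻²³ kg·m/s.
λ = h/p = 6.626 × 10⁻³⁴ / 5.395 × 10⁻²³ = 1.23 × 10⁻¹¹ m = 12.3 pm.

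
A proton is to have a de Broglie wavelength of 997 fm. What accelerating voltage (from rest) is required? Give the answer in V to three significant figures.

V = 824 V

p = h/λ = 6.626 × 10⁻³⁴ / 9.970 × 10⁻¹³ = 6.646 × 10⁻²² kg·m/s.
KE = p²/(2m) = 1.320 × 10⁻¹⁶ J.
V = KE/e = 1.320 × 10⁻¹⁶ / (1.602 × 10⁻¹⁹) = 824 V.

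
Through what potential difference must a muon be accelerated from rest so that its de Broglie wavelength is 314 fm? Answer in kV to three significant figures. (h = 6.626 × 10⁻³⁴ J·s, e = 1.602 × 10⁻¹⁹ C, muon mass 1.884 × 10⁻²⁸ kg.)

V = 73.8 kV

p = h/λ = 6.626 × 10⁻³⁴ / 3.140 × 10⁻¹³ = 2.110 × 10⁻²¹ kg·m/s.
KE = p²/(2m) = 1.182 × 10⁻¹⁴ J.
V = KE/e = 1.182 × 10⁻¹⁴ / (1.602 × 10⁻¹⁹) = 73.8 kV.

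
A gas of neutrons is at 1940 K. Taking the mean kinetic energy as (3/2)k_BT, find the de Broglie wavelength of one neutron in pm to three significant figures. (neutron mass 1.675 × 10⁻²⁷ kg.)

λ = 57.1 pm

KE = (3/2)k_BT = 1.5 × 1.381 × 10⁻²³ × 1940 = 4.019 × 10⁻²⁰ J.
p = √(2mKE) = √(2 × 1.675 × 10⁻²⁷ × 4.019 × 10⁻²⁰) = 1.160 × 10⁻²³ kg·m/s.
λ = h/p = 5.71 × 10⁻¹¹ m = 57.1 pm.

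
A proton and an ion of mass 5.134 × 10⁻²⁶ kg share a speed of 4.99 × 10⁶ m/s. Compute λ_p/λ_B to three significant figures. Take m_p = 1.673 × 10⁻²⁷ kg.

At fixed v, p = mv so λ = h/(mv) ∝ 1/m.
λ_p/λ_B = m_B/m_p = 5.134 × 10⁻²⁶/1.673 × 10⁻²⁷ = 30.7.

λ_p/λ_B = 30.7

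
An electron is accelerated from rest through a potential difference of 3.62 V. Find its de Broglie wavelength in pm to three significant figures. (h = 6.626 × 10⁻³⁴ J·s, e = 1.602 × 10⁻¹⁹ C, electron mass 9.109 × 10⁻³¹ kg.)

λ = 645 pm

KE = eV = 1.602 × 10⁻¹⁹ × 3.620 = 5.799 × 10⁻¹⁹ J.
p = √(2mKE) = √(2 × 9.109 × 10⁻³¹ × 5.799 × 10⁻¹⁹) = 1.028 × 10⁻²⁴ kg·m/s.
λ = h/p = 6.626 × 10⁻³⁴ / 1.028 × 10⁻²⁴ = 6.45 × 10⁻¹⁰ m = 645 pm.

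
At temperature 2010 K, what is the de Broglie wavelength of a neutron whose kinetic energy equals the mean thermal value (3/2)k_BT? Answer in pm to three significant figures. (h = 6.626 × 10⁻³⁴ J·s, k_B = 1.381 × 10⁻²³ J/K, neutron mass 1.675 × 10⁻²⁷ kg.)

λ = 56.1 pm

KE = (3/2)k_BT = 1.5 × 1.381 × 10⁻²³ × 2010 = 4.164 × 10⁻²⁰ J.
p = √(2mKE) = √(2 × 1.675 × 10⁻²⁷ × 4.164 × 10⁻²⁰) = 1.181 × 10⁻²³ kg·m/s.
λ = h/p = 5.61 × 10⁻¹¹ m = 56.1 pm.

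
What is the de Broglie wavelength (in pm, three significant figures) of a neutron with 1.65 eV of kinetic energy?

KE = 1.65 eV = 2.643 × 10⁻¹⁹ J.
p = √(2mKE) = √(2 × 1.675 × 10⁻²⁷ × 2.643 × 10⁻¹⁹) = 2.976 × 10⁻²³ kg·m/s.
λ = h/p = 6.626 × 10⁻³⁴ / 2.976 × 10⁻²³ = 2.23 × 10⁻¹¹ m = 22.3 pm.

λ = 22.3 pm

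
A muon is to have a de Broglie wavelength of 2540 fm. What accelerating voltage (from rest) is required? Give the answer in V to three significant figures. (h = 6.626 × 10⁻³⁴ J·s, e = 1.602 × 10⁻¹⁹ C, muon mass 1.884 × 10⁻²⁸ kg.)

V = 1130 V

p = h/λ = 6.626 × 10⁻³⁴ / 2.540 × 10⁻¹² = 2.609 × 10⁻²² kg·m/s.
KE = p²/(2m) = 1.806 × 10⁻¹⁶ J.
V = KE/e = 1.806 × 10⁻¹⁶ / (1.602 × 10⁻¹⁹) = 1130 V.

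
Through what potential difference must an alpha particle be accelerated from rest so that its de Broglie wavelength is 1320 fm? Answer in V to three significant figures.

p = h/λ = 6.626 × 10⁻³⁴ / 1.320 × 10⁻¹² = 5.020 × 10⁻²² kg·m/s.
KE = p²/(2m) = 1.896 × 10⁻¹⁷ J.
V = KE/2e = 1.896 × 10⁻¹⁷ / (2 × 1.602 × 10⁻¹⁹) = 59.2 V.

V = 59.2 V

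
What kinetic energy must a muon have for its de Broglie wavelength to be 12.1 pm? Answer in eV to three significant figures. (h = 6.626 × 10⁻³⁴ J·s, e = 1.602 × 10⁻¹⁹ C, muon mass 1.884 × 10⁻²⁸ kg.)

KE = 49.7 eV

p = h/λ = 6.626 × 10⁻³⁴ / 1.210 × 10⁻¹¹ = 5.476 × 10⁻²³ kg·m/s.
KE = p²/(2m) = (5.476 × 10⁻²³)² / (2 × 1.884 × 10⁻²⁸) = 7.958 × 10⁻¹⁸ J = 49.7 eV.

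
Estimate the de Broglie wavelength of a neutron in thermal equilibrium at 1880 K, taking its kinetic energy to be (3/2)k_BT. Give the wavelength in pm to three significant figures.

KE = (3/2)k_BT = 1.5 × 1.381 × 10⁻²³ × 1880 = 3.894 × 10⁻²⁰ J.
p = √(2mKE) = √(2 × 1.675 × 10⁻²⁷ × 3.894 × 10⁻²⁰) = 1.142 × 10⁻²³ kg·m/s.
λ = h/p = 5.80 × 10⁻¹¹ m = 58.0 pm.

λ = 58.0 pm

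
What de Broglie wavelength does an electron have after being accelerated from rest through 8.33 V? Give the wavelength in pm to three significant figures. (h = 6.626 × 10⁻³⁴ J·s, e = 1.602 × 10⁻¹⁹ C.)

KE = eV = 1.602 × 10⁻¹⁹ × 8.330 = 1.334 × 10⁻¹⁸ J.
p = √(2mKE) = √(2 × 9.109 × 10⁻³¹ × 1.334 × 10⁻¹⁸) = 1.559 × 10⁻²⁴ kg·m/s.
λ = h/p = 6.626 × 10⁻³⁴ / 1.559 × 10⁻²⁴ = 4.25 × 10⁻¹⁰ m = 425 pm.

λ = 425 pm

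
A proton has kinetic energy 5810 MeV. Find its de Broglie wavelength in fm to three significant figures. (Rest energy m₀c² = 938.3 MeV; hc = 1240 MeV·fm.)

λ = 0.186 fm

Total energy E = KE + m₀c² = 5810 + 938.3 = 6748.3 MeV.
(pc)² = E² − (m₀c²)² = (6748.3)² − (938.3)² = 4.466 × 10⁷ MeV², so pc = 6683 MeV.
λ = hc/(pc) = 1240 MeV·fm / 6683 MeV = 0.186 fm.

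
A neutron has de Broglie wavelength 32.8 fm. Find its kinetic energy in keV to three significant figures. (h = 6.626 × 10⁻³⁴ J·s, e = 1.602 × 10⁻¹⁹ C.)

KE = 760 keV

p = h/λ = 6.626 × 10⁻³⁴ / 3.280 × 10⁻¹⁴ = 2.020 × 10⁻²⁰ kg·m/s.
KE = p²/(2m) = (2.020 × 10⁻²⁰)² / (2 × 1.675 × 10⁻²⁷) = 1.218 × 10⁻¹³ J = 760 keV.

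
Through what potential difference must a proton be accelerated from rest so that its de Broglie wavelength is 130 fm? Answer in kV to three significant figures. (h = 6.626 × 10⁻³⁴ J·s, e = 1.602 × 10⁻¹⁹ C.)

V = 48.5 kV

p = h/λ = 6.626 × 10⁻³⁴ / 1.300 × 10⁻¹³ = 5.097 × 10⁻²¹ kg·m/s.
KE = p²/(2m) = 7.764 × 10⁻¹⁵ J.
V = KE/e = 7.764 × 10⁻¹⁵ / (1.602 × 10⁻¹⁹) = 48.5 kV.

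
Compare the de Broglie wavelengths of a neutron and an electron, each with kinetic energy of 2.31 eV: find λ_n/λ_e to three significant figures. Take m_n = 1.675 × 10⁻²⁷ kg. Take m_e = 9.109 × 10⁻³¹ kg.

λ_n/λ_e = 0.0233

At fixed KE, p = √(2mKE) so λ = h/p ∝ 1/√m.
λ_n/λ_e = √(m_e/m_n) = √(9.109 × 10⁻³¹/1.675 × 10⁻²⁷) = √(5.438 × 10⁻⁴) = 0.0233.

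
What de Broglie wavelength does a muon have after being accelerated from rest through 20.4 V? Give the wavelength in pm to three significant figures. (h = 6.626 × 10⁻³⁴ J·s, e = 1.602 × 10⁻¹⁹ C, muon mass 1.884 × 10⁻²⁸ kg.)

KE = eV = 1.602 × 10⁻¹⁹ × 20.40 = 3.268 × 10⁻¹⁸ J.
p = √(2mKE) = √(2 × 1.884 × 10⁻²⁸ × 3.268 × 10⁻¹⁸) = 3.509 × 10⁻²³ kg·m/s.
λ = h/p = 6.626 × 10⁻³⁴ / 3.509 × 10⁻²³ = 1.89 × 10⁻¹¹ m = 18.9 pm.

λ = 18.9 pm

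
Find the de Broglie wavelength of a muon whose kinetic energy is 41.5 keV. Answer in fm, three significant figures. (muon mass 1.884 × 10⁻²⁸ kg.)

λ = 419 fm

KE = 41.5 keV = 6.648 × 10⁻¹⁵ J.
p = √(2mKE) = √(2 × 1.884 × 10⁻²⁸ × 6.648 × 10⁻¹⁵) = 1.583 × 10⁻²¹ kg·m/s.
λ = h/p = 6.626 × 10⁻³⁴ / 1.583 × 10⁻²¹ = 4.19 × 10⁻¹³ m = 419 fm.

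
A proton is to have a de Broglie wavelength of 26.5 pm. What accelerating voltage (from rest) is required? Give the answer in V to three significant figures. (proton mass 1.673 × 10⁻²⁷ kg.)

V = 1.17 V

p = h/λ = 6.626 × 10⁻³⁴ / 2.650 × 10⁻¹¹ = 2.500 × 10⁻²³ kg·m/s.
KE = p²/(2m) = 1.868 × 10⁻¹⁹ J.
V = KE/e = 1.868 × 10⁻¹⁹ / (1.602 × 10⁻¹⁹) = 1.17 V.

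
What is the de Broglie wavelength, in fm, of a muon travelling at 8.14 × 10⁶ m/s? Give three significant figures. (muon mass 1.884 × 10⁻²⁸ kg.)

λ = 432 fm

p = mv = 1.884 × 10⁻²⁸ × 8.14 × 10⁶ = 1.534 × 10⁻²¹ kg·m/s.
λ = h/p = 6.626 × 10⁻³⁴ / 1.534 × 10⁻²¹ = 4.32 × 10⁻¹³ m = 432 fm.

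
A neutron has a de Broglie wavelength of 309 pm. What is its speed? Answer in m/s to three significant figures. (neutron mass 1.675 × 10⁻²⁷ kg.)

p = h/λ = 6.626 × 10⁻³⁴ / 3.090 × 10⁻¹⁰ = 2.144 × 10⁻²⁴ kg·m/s.
v = p/m = 2.144 × 10⁻²⁴ / 1.675 × 10⁻²⁷ = 1.28 × 10³ m/s = 1280 m/s.

v = 1280 m/s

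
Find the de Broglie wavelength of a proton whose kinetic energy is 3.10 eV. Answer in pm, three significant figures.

KE = 3.10 eV = 4.966 × 10⁻¹⁹ J.
p = √(2mKE) = √(2 × 1.673 × 10⁻²⁷ × 4.966 × 10⁻¹⁹) = 4.076 × 10⁻²³ kg·m/s.
λ = h/p = 6.626 × 10⁻³⁴ / 4.076 × 10⁻²³ = 1.63 × 10⁻¹¹ m = 16.3 pm.

λ = 16.3 pm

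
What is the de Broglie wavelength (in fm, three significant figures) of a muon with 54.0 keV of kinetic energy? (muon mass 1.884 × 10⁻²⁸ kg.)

λ = 367 fm

KE = 54.0 keV = 8.651 × 10⁻¹⁵ J.
p = √(2mKE) = √(2 × 1.884 × 10⁻²⁸ × 8.651 × 10⁻¹⁵) = 1.805 × 10⁻²¹ kg·m/s.
λ = h/p = 6.626 × 10⁻³⁴ / 1.805 × 10⁻²¹ = 3.67 × 10⁻¹³ m = 367 fm.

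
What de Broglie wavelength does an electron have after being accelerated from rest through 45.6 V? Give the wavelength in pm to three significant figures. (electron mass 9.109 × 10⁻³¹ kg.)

λ = 182 pm

KE = eV = 1.602 × 10⁻¹⁹ × 45.60 = 7.305 × 10⁻¹⁸ J.
p = √(2mKE) = √(2 × 9.109 × 10⁻³¹ × 7.305 × 10⁻¹⁸) = 3.648 × 10⁻²⁴ kg·m/s.
λ = h/p = 6.626 × 10⁻³⁴ / 3.648 × 10⁻²⁴ = 1.82 × 10⁻¹⁰ m = 182 pm.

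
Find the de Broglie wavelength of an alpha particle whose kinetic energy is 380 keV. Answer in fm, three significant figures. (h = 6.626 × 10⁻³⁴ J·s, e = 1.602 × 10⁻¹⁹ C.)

KE = 380 keV = 6.088 × 10⁻¹⁴ J.
p = √(2mKE) = √(2 × 6.645 × 10⁻²⁷ × 6.088 × 10⁻¹⁴) = 2.844 × 10⁻²⁰ kg·m/s.
λ = h/p = 6.626 × 10⁻³⁴ / 2.844 × 10⁻²⁰ = 2.33 × 10⁻¹⁴ m = 23.3 fm.

λ = 23.3 fm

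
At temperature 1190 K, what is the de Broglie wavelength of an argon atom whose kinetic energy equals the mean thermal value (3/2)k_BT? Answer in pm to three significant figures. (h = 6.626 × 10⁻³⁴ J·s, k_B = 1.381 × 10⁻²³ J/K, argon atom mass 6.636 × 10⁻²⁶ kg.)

KE = (3/2)k_BT = 1.5 × 1.381 × 10⁻²³ × 1190 = 2.465 × 10⁻²⁰ J.
p = √(2mKE) = √(2 × 6.636 × 10⁻²⁶ × 2.465 × 10⁻²⁰) = 5.720 × 10⁻²³ kg·m/s.
λ = h/p = 1.16 × 10⁻¹¹ m = 11.6 pm.

λ = 11.6 pm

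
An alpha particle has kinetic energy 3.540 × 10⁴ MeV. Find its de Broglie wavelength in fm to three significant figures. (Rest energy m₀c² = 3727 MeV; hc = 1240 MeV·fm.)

λ = 0.0318 fm

Total energy E = KE + m₀c² = 3.540 × 10⁴ + 3727 = 39127 MeV.
(pc)² = E² − (m₀c²)² = (39127)² − (3727)² = 1.517 × 10⁹ MeV², so pc = 3.895 × 10⁴ MeV.
λ = hc/(pc) = 1240 MeV·fm / 3.895 × 10⁴ MeV = 0.0318 fm.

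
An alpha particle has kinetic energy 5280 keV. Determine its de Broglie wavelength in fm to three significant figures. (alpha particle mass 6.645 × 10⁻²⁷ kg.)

KE = 5280 keV = 8.459 × 10⁻¹³ J.
p = √(2mKE) = √(2 × 6.645 × 10⁻²⁷ × 8.459 × 10⁻¹³) = 1.060 × 10⁻¹⁹ kg·m/s.
λ = h/p = 6.626 × 10⁻³⁴ / 1.060 × 10⁻¹⁹ = 6.25 × 10⁻¹⁵ m = 6.25 fm.

λ = 6.25 fm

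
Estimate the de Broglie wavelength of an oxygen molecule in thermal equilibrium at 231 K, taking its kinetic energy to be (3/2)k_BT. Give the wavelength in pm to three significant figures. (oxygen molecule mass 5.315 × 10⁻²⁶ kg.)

KE = (3/2)k_BT = 1.5 × 1.381 × 10⁻²³ × 231 = 4.785 × 10⁻²¹ J.
p = √(2mKE) = √(2 × 5.315 × 10⁻²⁶ × 4.785 × 10⁻²¹) = 2.255 × 10⁻²³ kg·m/s.
λ = h/p = 2.94 × 10⁻¹¹ m = 29.4 pm.

λ = 29.4 pm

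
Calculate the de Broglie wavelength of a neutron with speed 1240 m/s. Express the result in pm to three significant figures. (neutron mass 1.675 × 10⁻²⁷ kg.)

λ = 319 pm

p = mv = 1.675 × 10⁻²⁷ × 1240 = 2.077 × 10⁻²⁴ kg·m/s.
λ = h/p = 6.626 × 10⁻³⁴ / 2.077 × 10⁻²⁴ = 3.19 × 10⁻¹⁰ m = 319 pm.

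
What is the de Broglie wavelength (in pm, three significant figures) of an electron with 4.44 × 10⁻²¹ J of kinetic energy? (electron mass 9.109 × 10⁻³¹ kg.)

p = √(2mKE) = √(2 × 9.109 × 10⁻³¹ × 4.440 × 10⁻²¹) = 8.994 × 10⁻²⁶ kg·m/s.
λ = h/p = 6.626 × 10⁻³⁴ / 8.994 × 10⁻²⁶ = 7.37 × 10⁻⁹ m = 7370 pm.

λ = 7370 pm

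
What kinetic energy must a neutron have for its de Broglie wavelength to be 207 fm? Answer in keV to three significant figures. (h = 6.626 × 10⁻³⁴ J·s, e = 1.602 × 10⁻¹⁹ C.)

p = h/λ = 6.626 × 10⁻³⁴ / 2.070 × 10⁻¹³ = 3.201 × 10⁻²¹ kg·m/s.
KE = p²/(2m) = (3.201 × 10⁻²¹)² / (2 × 1.675 × 10⁻²⁷) = 3.059 × 10⁻¹⁵ J = 19.1 keV.

KE = 19.1 keV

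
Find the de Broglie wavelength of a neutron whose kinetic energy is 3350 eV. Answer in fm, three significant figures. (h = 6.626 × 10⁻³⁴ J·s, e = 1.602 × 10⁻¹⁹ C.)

λ = 494 fm

KE = 3350 eV = 5.367 × 10⁻¹⁶ J.
p = √(2mKE) = √(2 × 1.675 × 10⁻²⁷ × 5.367 × 10⁻¹⁶) = 1.341 × 10⁻²¹ kg·m/s.
λ = h/p = 6.626 × 10⁻³⁴ / 1.341 × 10⁻²¹ = 4.94 × 10⁻¹³ m = 494 fm.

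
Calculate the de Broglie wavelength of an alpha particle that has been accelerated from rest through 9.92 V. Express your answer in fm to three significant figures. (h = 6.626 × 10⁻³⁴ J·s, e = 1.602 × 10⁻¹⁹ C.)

KE = 2eV = 2 × 1.602 × 10⁻¹⁹ × 9.920 = 3.178 × 10⁻¹⁸ J.
p = √(2mKE) = √(2 × 6.645 × 10⁻²⁷ × 3.178 × 10⁻¹⁸) = 2.055 × 10⁻²² kg·m/s.
λ = h/p = 6.626 × 10⁻³⁴ / 2.055 × 10⁻²² = 3.22 × 10⁻¹² m = 3220 fm.

λ = 3220 fm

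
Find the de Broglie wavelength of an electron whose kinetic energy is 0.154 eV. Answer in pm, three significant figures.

KE = 0.154 eV = 2.467 × 10⁻²⁰ J.
p = √(2mKE) = √(2 × 9.109 × 10⁻³¹ × 2.467 × 10⁻²⁰) = 2.120 × 10⁻²⁵ kg·m/s.
λ = h/p = 6.626 × 10⁻³⁴ / 2.120 × 10⁻²⁵ = 3.13 × 10⁻⁹ m = 3130 pm.

λ = 3130 pm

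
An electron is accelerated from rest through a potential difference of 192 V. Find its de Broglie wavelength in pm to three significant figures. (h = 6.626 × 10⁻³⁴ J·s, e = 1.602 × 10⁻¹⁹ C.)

λ = 88.5 pm

KE = eV = 1.602 × 10⁻¹⁹ × 192.0 = 3.076 × 10⁻¹⁷ J.
p = √(2mKE) = √(2 × 9.109 × 10⁻³¹ × 3.076 × 10⁻¹⁷) = 7.486 × 10⁻²⁴ kg·m/s.
λ = h/p = 6.626 × 10⁻³⁴ / 7.486 × 10⁻²⁴ = 8.85 × 10⁻¹¹ m = 88.5 pm.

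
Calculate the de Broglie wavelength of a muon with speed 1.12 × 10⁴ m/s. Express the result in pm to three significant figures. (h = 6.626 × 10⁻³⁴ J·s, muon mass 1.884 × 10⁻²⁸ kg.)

p = mv = 1.884 × 10⁻²⁸ × 1.12 × 10⁴ = 2.110 × 10⁻²⁴ kg·m/s.
λ = h/p = 6.626 × 10⁻³⁴ / 2.110 × 10⁻²⁴ = 3.14 × 10⁻¹⁰ m = 314 pm.

λ = 314 pm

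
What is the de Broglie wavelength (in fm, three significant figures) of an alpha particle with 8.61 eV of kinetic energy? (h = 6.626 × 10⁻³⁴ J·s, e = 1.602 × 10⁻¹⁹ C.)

KE = 8.61 eV = 1.379 × 10⁻¹⁸ J.
p = √(2mKE) = √(2 × 6.645 × 10⁻²⁷ × 1.379 × 10⁻¹⁸) = 1.354 × 10⁻²² kg·m/s.
λ = h/p = 6.626 × 10⁻³⁴ / 1.354 × 10⁻²² = 4.89 × 10⁻¹² m = 4890 fm.

λ = 4890 fm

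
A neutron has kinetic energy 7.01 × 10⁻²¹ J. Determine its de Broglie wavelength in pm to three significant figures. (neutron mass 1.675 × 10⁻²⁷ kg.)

p = √(2mKE) = √(2 × 1.675 × 10⁻²⁷ × 7.010 × 10⁻²¹) = 4.846 × 10⁻²⁴ kg·m/s.
λ = h/p = 6.626 × 10⁻³⁴ / 4.846 × 10⁻²⁴ = 1.37 × 10⁻¹⁰ m = 137 pm.

λ = 137 pm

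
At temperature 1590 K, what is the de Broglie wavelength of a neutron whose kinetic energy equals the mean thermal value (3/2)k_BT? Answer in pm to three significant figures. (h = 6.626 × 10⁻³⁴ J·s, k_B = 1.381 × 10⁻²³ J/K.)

KE = (3/2)k_BT = 1.5 × 1.381 × 10⁻²³ × 1590 = 3.294 × 10⁻²⁰ J.
p = √(2mKE) = √(2 × 1.675 × 10⁻²⁷ × 3.294 × 10⁻²⁰) = 1.050 × 10⁻²³ kg·m/s.
λ = h/p = 6.31 × 10⁻¹¹ m = 63.1 pm.

λ = 63.1 pm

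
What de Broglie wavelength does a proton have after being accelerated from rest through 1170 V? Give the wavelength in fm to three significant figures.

λ = 837 fm

KE = eV = 1.602 × 10⁻¹⁹ × 1170 = 1.874 × 10⁻¹⁶ J.
p = √(2mKE) = √(2 × 1.673 × 10⁻²⁷ × 1.874 × 10⁻¹⁶) = 7.919 × 10⁻²² kg·m/s.
λ = h/p = 6.626 × 10⁻³⁴ / 7.919 × 10⁻²² = 8.37 × 10⁻¹³ m = 837 fm.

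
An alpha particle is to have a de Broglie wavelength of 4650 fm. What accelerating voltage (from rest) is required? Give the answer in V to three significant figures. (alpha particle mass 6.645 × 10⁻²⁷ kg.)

V = 4.77 V

p = h/λ = 6.626 × 10⁻³⁴ / 4.650 × 10⁻¹² = 1.425 × 10⁻²² kg·m/s.
KE = p²/(2m) = 1.528 × 10⁻¹⁸ J.
V = KE/2e = 1.528 × 10⁻¹⁸ / (2 × 1.602 × 10⁻¹⁹) = 4.77 V.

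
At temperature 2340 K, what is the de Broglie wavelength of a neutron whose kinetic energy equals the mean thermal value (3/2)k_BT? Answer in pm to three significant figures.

KE = (3/2)k_BT = 1.5 × 1.381 × 10⁻²³ × 2340 = 4.847 × 10⁻²⁰ J.
p = √(2mKE) = √(2 × 1.675 × 10⁻²⁷ × 4.847 × 10⁻²⁰) = 1.274 × 10⁻²³ kg·m/s.
λ = h/p = 5.20 × 10⁻¹¹ m = 52.0 pm.

λ = 52.0 pm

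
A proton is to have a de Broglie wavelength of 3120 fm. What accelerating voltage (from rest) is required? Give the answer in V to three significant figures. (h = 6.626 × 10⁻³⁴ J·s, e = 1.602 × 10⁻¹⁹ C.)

p = h/λ = 6.626 × 10⁻³⁴ / 3.120 × 10⁻¹² = 2.124 × 10⁻²² kg·m/s.
KE = p²/(2m) = 1.348 × 10⁻¹⁷ J.
V = KE/e = 1.348 × 10⁻¹⁷ / (1.602 × 10⁻¹⁹) = 84.1 V.

V = 84.1 V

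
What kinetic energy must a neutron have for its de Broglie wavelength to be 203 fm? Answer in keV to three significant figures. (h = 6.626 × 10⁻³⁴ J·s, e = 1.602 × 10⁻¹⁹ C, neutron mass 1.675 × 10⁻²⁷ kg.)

KE = 19.9 keV

p = h/λ = 6.626 × 10⁻³⁴ / 2.030 × 10⁻¹³ = 3.264 × 10⁻²¹ kg·m/s.
KE = p²/(2m) = (3.264 × 10⁻²¹)² / (2 × 1.675 × 10⁻²⁷) = 3.180 × 10⁻¹⁵ J = 19.9 keV.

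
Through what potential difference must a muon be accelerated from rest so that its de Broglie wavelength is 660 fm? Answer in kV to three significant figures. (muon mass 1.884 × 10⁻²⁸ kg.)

p = h/λ = 6.626 × 10⁻³⁴ / 6.600 × 10⁻¹³ = 1.004 × 10⁻²¹ kg·m/s.
KE = p²/(2m) = 2.675 × 10⁻¹⁵ J.
V = KE/e = 2.675 × 10⁻¹⁵ / (1.602 × 10⁻¹⁹) = 16.7 kV.

V = 16.7 kV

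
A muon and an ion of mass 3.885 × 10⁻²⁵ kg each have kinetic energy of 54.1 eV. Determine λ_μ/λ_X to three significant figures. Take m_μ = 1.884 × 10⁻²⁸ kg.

λ_μ/λ_X = 45.4

At fixed KE, p = √(2mKE) so λ = h/p ∝ 1/√m.
λ_μ/λ_X = √(m_X/m_μ) = √(3.885 × 10⁻²⁵/1.884 × 10⁻²⁸) = √(2062) = 45.4.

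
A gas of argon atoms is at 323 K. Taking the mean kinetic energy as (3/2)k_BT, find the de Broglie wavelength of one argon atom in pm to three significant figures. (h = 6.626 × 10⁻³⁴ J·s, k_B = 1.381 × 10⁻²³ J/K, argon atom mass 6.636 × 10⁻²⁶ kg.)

KE = (3/2)k_BT = 1.5 × 1.381 × 10⁻²³ × 323 = 6.691 × 10⁻²¹ J.
p = √(2mKE) = √(2 × 6.636 × 10⁻²⁶ × 6.691 × 10⁻²¹) = 2.980 × 10⁻²³ kg·m/s.
λ = h/p = 2.22 × 10⁻¹¹ m = 22.2 pm.

λ = 22.2 pm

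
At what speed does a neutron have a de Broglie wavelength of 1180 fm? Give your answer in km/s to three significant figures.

v = 335 km/s

p = h/λ = 6.626 × 10⁻³⁴ / 1.180 × 10⁻¹² = 5.615 × 10⁻²² kg·m/s.
v = p/m = 5.615 × 10⁻²² / 1.675 × 10⁻²⁷ = 3.35 × 10⁵ m/s = 335 km/s.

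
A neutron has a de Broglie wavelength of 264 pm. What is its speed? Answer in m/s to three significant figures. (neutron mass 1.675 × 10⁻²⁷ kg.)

v = 1500 m/s

p = h/λ = 6.626 × 10⁻³⁴ / 2.640 × 10⁻¹⁰ = 2.510 × 10⁻²⁴ kg·m/s.
v = p/m = 2.510 × 10⁻²⁴ / 1.675 × 10⁻²⁷ = 1.50 × 10³ m/s = 1500 m/s.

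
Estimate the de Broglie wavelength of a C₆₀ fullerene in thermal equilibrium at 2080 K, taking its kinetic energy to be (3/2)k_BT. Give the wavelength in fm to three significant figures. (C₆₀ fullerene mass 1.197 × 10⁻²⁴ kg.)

λ = 2060 fm

KE = (3/2)k_BT = 1.5 × 1.381 × 10⁻²³ × 2080 = 4.309 × 10⁻²⁰ J.
p = √(2mKE) = √(2 × 1.197 × 10⁻²⁴ × 4.309 × 10⁻²⁰) = 3.212 × 10⁻²² kg·m/s.
λ = h/p = 2.06 × 10⁻¹² m = 2060 fm.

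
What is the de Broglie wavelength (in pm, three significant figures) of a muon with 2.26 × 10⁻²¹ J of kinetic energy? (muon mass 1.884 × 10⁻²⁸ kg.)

λ = 718 pm

p = √(2mKE) = √(2 × 1.884 × 10⁻²⁸ × 2.260 × 10⁻²¹) = 9.228 × 10⁻²⁵ kg·m/s.
λ = h/p = 6.626 × 10⁻³⁴ / 9.228 × 10⁻²⁵ = 7.18 × 10⁻¹⁰ m = 718 pm.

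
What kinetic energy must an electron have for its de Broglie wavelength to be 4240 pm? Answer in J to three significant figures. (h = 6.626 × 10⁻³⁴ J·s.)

p = h/λ = 6.626 × 10⁻³⁴ / 4.240 × 10⁻⁹ = 1.563 × 10⁻²⁵ kg·m/s.
KE = p²/(2m) = (1.563 × 10⁻²⁵)² / (2 × 9.109 × 10⁻³¹) = 1.341 × 10⁻²⁰ J = 1.34 × 10⁻²⁰ J.

KE = 1.34 × 10⁻²⁰ J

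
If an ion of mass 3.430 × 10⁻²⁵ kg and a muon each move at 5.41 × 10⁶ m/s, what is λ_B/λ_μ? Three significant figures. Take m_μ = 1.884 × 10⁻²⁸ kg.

λ_B/λ_μ = 5.49 × 10⁻⁴

At fixed v, p = mv so λ = h/(mv) ∝ 1/m.
λ_B/λ_μ = m_μ/m_B = 1.884 × 10⁻²⁸/3.430 × 10⁻²⁵ = 5.49 × 10⁻⁴.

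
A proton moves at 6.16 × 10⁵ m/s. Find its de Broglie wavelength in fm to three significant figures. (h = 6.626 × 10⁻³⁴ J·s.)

p = mv = 1.673 × 10⁻²⁷ × 6.16 × 10⁵ = 1.031 × 10⁻²¹ kg·m/s.
λ = h/p = 6.626 × 10⁻³⁴ / 1.031 × 10⁻²¹ = 6.43 × 10⁻¹³ m = 643 fm.

λ = 643 fm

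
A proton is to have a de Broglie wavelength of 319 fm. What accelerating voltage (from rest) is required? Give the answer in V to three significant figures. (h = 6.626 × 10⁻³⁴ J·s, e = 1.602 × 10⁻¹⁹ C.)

V = 8050 V

p = h/λ = 6.626 × 10⁻³⁴ / 3.190 × 10⁻¹³ = 2.077 × 10⁻²¹ kg·m/s.
KE = p²/(2m) = 1.289 × 10⁻¹⁵ J.
V = KE/e = 1.289 × 10⁻¹⁵ / (1.602 × 10⁻¹⁹) = 8050 V.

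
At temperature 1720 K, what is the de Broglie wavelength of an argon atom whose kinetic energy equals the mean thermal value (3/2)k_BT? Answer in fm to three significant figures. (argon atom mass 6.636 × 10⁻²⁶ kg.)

KE = (3/2)k_BT = 1.5 × 1.381 × 10⁻²³ × 1720 = 3.563 × 10⁻²⁰ J.
p = √(2mKE) = √(2 × 6.636 × 10⁻²⁶ × 3.563 × 10⁻²⁰) = 6.877 × 10⁻²³ kg·m/s.
λ = h/p = 9.64 × 10⁻¹² m = 9640 fm.

λ = 9640 fm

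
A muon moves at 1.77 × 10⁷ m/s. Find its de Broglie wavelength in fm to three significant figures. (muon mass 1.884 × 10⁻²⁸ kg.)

λ = 199 fm

p = mv = 1.884 × 10⁻²⁸ × 1.77 × 10⁷ = 3.335 × 10⁻²¹ kg·m/s.
λ = h/p = 6.626 × 10⁻³⁴ / 3.335 × 10⁻²¹ = 1.99 × 10⁻¹³ m = 199 fm.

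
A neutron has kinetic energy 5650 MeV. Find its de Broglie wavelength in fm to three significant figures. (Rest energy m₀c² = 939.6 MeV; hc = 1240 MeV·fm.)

Total energy E = KE + m₀c² = 5650 + 939.6 = 6589.6 MeV.
(pc)² = E² − (m₀c²)² = (6589.6)² − (939.6)² = 4.254 × 10⁷ MeV², so pc = 6522 MeV.
λ = hc/(pc) = 1240 MeV·fm / 6522 MeV = 0.190 fm.

λ = 0.190 fm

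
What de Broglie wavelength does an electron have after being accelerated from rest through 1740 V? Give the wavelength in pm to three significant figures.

λ = 29.4 pm

KE = eV = 1.602 × 10⁻¹⁹ × 1740 = 2.787 × 10⁻¹⁶ J.
p = √(2mKE) = √(2 × 9.109 × 10⁻³¹ × 2.787 × 10⁻¹⁶) = 2.253 × 10⁻²³ kg·m/s.
λ = h/p = 6.626 × 10⁻³⁴ / 2.253 × 10⁻²³ = 2.94 × 10⁻¹¹ m = 29.4 pm.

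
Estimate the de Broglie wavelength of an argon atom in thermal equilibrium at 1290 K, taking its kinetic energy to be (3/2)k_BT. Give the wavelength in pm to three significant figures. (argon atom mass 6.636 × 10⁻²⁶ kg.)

KE = (3/2)k_BT = 1.5 × 1.381 × 10⁻²³ × 1290 = 2.672 × 10⁻²⁰ J.
p = √(2mKE) = √(2 × 6.636 × 10⁻²⁶ × 2.672 × 10⁻²⁰) = 5.955 × 10⁻²³ kg·m/s.
λ = h/p = 1.11 × 10⁻¹¹ m = 11.1 pm.

λ = 11.1 pm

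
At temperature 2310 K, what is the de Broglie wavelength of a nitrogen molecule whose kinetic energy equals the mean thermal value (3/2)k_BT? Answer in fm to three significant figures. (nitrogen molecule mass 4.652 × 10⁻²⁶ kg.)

λ = 9930 fm

KE = (3/2)k_BT = 1.5 × 1.381 × 10⁻²³ × 2310 = 4.785 × 10⁻²⁰ J.
p = √(2mKE) = √(2 × 4.652 × 10⁻²⁶ × 4.785 × 10⁻²⁰) = 6.672 × 10⁻²³ kg·m/s.
λ = h/p = 9.93 × 10⁻¹² m = 9930 fm.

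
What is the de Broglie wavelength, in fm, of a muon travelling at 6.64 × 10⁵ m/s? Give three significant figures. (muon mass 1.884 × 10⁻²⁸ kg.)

λ = 5300 fm

p = mv = 1.884 × 10⁻²⁸ × 6.64 × 10⁵ = 1.251 × 10⁻²² kg·m/s.
λ = h/p = 6.626 × 10⁻³⁴ / 1.251 × 10⁻²² = 5.30 × 10⁻¹² m = 5300 fm.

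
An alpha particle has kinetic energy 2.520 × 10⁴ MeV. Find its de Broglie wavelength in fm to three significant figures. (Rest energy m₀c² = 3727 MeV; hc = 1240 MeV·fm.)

λ = 0.0432 fm

Total energy E = KE + m₀c² = 2.520 × 10⁴ + 3727 = 28927 MeV.
(pc)² = E² − (m₀c²)² = (28927)² − (3727)² = 8.229 × 10⁸ MeV², so pc = 2.869 × 10⁴ MeV.
λ = hc/(pc) = 1240 MeV·fm / 2.869 × 10⁴ MeV = 0.0432 fm.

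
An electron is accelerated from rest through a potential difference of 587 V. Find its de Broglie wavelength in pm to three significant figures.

λ = 50.6 pm

KE = eV = 1.602 × 10⁻¹⁹ × 587.0 = 9.404 × 10⁻¹⁷ J.
p = √(2mKE) = √(2 × 9.109 × 10⁻³¹ × 9.404 × 10⁻¹⁷) = 1.309 × 10⁻²³ kg·m/s.
λ = h/p = 6.626 × 10⁻³⁴ / 1.309 × 10⁻²³ = 5.06 × 10⁻¹¹ m = 50.6 pm.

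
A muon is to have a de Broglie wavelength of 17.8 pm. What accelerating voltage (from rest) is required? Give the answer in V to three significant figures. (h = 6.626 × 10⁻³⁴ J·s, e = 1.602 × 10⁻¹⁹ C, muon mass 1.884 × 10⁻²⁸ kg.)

p = h/λ = 6.626 × 10⁻³⁴ / 1.780 × 10⁻¹¹ = 3.722 × 10⁻²³ kg·m/s.
KE = p²/(2m) = 3.677 × 10⁻¹⁸ J.
V = KE/e = 3.677 × 10⁻¹⁸ / (1.602 × 10⁻¹⁹) = 23.0 V.

V = 23.0 V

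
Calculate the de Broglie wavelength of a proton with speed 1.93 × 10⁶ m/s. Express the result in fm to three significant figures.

p = mv = 1.673 × 10⁻²⁷ × 1.93 × 10⁶ = 3.229 × 10⁻²¹ kg·m/s.
λ = h/p = 6.626 × 10⁻³⁴ / 3.229 × 10⁻²¹ = 2.05 × 10⁻¹³ m = 205 fm.

λ = 205 fm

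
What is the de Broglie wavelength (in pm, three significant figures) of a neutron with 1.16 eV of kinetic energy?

λ = 26.6 pm

KE = 1.16 eV = 1.858 × 10⁻¹⁹ J.
p = √(2mKE) = √(2 × 1.675 × 10⁻²⁷ × 1.858 × 10⁻¹⁹) = 2.495 × 10⁻²³ kg·m/s.
λ = h/p = 6.626 × 10⁻³⁴ / 2.495 × 10⁻²³ = 2.66 × 10⁻¹¹ m = 26.6 pm.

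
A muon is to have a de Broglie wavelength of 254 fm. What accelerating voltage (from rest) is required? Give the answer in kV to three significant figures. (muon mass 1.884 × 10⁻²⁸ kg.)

V = 113 kV

p = h/λ = 6.626 × 10⁻³⁴ / 2.540 × 10⁻¹³ = 2.609 × 10⁻²¹ kg·m/s.
KE = p²/(2m) = 1.806 × 10⁻¹⁴ J.
V = KE/e = 1.806 × 10⁻¹⁴ / (1.602 × 10⁻¹⁹) = 113 kV.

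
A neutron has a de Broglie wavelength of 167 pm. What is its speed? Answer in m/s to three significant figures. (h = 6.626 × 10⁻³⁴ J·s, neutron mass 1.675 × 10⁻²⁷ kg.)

p = h/λ = 6.626 × 10⁻³⁴ / 1.670 × 10⁻¹⁰ = 3.968 × 10⁻²⁴ kg·m/s.
v = p/m = 3.968 × 10⁻²⁴ / 1.675 × 10⁻²⁷ = 2.37 × 10³ m/s = 2370 m/s.

v = 2370 m/s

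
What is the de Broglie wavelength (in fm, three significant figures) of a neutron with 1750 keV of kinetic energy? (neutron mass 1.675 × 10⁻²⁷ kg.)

KE = 1750 keV = 2.804 × 10⁻¹³ J.
p = √(2mKE) = √(2 × 1.675 × 10⁻²⁷ × 2.804 × 10⁻¹³) = 3.065 × 10⁻²⁰ kg·m/s.
λ = h/p = 6.626 × 10⁻³⁴ / 3.065 × 10⁻²⁰ = 2.16 × 10⁻¹⁴ m = 21.6 fm.

λ = 21.6 fm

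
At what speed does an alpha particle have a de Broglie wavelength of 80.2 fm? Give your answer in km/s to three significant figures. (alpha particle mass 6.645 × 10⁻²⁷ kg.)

v = 1240 km/s

p = h/λ = 6.626 × 10⁻³⁴ / 8.020 × 10⁻¹⁴ = 8.262 × 10⁻²¹ kg·m/s.
v = p/m = 8.262 × 10⁻²¹ / 6.645 × 10⁻²⁷ = 1.24 × 10⁶ m/s = 1240 km/s.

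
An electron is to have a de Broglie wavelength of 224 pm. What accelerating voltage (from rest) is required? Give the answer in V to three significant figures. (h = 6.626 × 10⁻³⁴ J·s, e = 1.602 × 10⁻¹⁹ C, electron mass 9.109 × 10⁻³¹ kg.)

p = h/λ = 6.626 × 10⁻³⁴ / 2.240 × 10⁻¹⁰ = 2.958 × 10⁻²⁴ kg·m/s.
KE = p²/(2m) = 4.803 × 10⁻¹⁸ J.
V = KE/e = 4.803 × 10⁻¹⁸ / (1.602 × 10⁻¹⁹) = 30.0 V.

V = 30.0 V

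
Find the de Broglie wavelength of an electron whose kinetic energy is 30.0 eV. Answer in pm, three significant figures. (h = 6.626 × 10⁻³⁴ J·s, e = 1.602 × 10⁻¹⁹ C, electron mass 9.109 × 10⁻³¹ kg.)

λ = 224 pm

KE = 30.0 eV = 4.806 × 10⁻¹⁸ J.
p = √(2mKE) = √(2 × 9.109 × 10⁻³¹ × 4.806 × 10⁻¹⁸) = 2.959 × 10⁻²⁴ kg·m/s.
λ = h/p = 6.626 × 10⁻³⁴ / 2.959 × 10⁻²⁴ = 2.24 × 10⁻¹⁰ m = 224 pm.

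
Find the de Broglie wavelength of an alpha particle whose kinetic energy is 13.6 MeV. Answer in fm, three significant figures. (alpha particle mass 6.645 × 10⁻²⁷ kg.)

KE = 13.6 MeV = 2.179 × 10⁻¹² J.
p = √(2mKE) = √(2 × 6.645 × 10⁻²⁷ × 2.179 × 10⁻¹²) = 1.702 × 10⁻¹⁹ kg·m/s.
λ = h/p = 6.626 × 10⁻³⁴ / 1.702 × 10⁻¹⁹ = 3.89 × 10⁻¹⁵ m = 3.89 fm.

λ = 3.89 fm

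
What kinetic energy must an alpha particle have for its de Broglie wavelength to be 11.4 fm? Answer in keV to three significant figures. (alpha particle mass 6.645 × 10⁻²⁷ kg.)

KE = 1590 keV

p = h/λ = 6.626 × 10⁻³⁴ / 1.140 × 10⁻¹⁴ = 5.812 × 10⁻²⁰ kg·m/s.
KE = p²/(2m) = (5.812 × 10⁻²⁰)² / (2 × 6.645 × 10⁻²⁷) = 2.542 × 10⁻¹³ J = 1590 keV.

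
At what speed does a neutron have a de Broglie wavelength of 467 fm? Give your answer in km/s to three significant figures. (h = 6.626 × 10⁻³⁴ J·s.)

v = 847 km/s

p = h/λ = 6.626 × 10⁻³⁴ / 4.670 × 10⁻¹³ = 1.419 × 10⁻²¹ kg·m/s.
v = p/m = 1.419 × 10⁻²¹ / 1.675 × 10⁻²⁷ = 8.47 × 10⁵ m/s = 847 km/s.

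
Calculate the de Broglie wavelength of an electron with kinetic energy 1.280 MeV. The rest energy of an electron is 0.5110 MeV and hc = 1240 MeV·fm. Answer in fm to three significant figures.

Total energy E = KE + m₀c² = 1.280 + 0.5110 = 1.7910 MeV.
(pc)² = E² − (m₀c²)² = (1.7910)² − (0.5110)² = 2.947 MeV², so pc = 1.717 MeV.
λ = hc/(pc) = 1240 MeV·fm / 1.717 MeV = 722 fm.

λ = 722 fm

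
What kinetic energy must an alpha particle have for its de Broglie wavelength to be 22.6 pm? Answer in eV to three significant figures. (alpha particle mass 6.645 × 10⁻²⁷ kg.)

p = h/λ = 6.626 × 10⁻³⁴ / 2.260 × 10⁻¹¹ = 2.932 × 10⁻²³ kg·m/s.
KE = p²/(2m) = (2.932 × 10⁻²³)² / (2 × 6.645 × 10⁻²⁷) = 6.468 × 10⁻²⁰ J = 0.404 eV.

KE = 0.404 eV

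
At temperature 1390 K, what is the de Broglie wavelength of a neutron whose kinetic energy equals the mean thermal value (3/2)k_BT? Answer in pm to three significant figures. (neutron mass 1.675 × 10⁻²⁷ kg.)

λ = 67.5 pm

KE = (3/2)k_BT = 1.5 × 1.381 × 10⁻²³ × 1390 = 2.879 × 10⁻²⁰ J.
p = √(2mKE) = √(2 × 1.675 × 10⁻²⁷ × 2.879 × 10⁻²⁰) = 9.821 × 10⁻²⁴ kg·m/s.
λ = h/p = 6.75 × 10⁻¹¹ m = 67.5 pm.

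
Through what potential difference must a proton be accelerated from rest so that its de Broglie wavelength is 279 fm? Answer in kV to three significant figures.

V = 10.5 kV

p = h/λ = 6.626 × 10⁻³⁴ / 2.790 × 10⁻¹³ = 2.375 × 10⁻²¹ kg·m/s.
KE = p²/(2m) = 1.686 × 10⁻¹⁵ J.
V = KE/e = 1.686 × 10⁻¹⁵ / (1.602 × 10⁻¹⁹) = 10.5 kV.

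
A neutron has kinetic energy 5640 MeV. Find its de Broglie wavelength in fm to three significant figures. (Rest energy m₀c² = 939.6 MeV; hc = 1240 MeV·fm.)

λ = 0.190 fm

Total energy E = KE + m₀c² = 5640 + 939.6 = 6579.6 MeV.
(pc)² = E² − (m₀c²)² = (6579.6)² − (939.6)² = 4.241 × 10⁷ MeV², so pc = 6512 MeV.
λ = hc/(pc) = 1240 MeV·fm / 6512 MeV = 0.190 fm.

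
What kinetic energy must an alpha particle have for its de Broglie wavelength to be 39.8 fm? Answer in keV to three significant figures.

p = h/λ = 6.626 × 10⁻³⁴ / 3.980 × 10⁻¹⁴ = 1.665 × 10⁻²⁰ kg·m/s.
KE = p²/(2m) = (1.665 × 10⁻²⁰)² / (2 × 6.645 × 10⁻²⁷) = 2.086 × 10⁻¹⁴ J = 130 keV.

KE = 130 keV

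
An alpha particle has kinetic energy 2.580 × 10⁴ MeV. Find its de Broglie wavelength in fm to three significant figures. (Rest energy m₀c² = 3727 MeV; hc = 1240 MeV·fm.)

Total energy E = KE + m₀c² = 2.580 × 10⁴ + 3727 = 29527 MeV.
(pc)² = E² − (m₀c²)² = (29527)² − (3727)² = 8.580 × 10⁸ MeV², so pc = 2.929 × 10⁴ MeV.
λ = hc/(pc) = 1240 MeV·fm / 2.929 × 10⁴ MeV = 0.0423 fm.

λ = 0.0423 fm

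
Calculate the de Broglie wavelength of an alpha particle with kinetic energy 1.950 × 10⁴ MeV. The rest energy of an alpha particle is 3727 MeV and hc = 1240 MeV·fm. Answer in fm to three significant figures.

Total energy E = KE + m₀c² = 1.950 × 10⁴ + 3727 = 23227 MeV.
(pc)² = E² − (m₀c²)² = (23227)² − (3727)² = 5.256 × 10⁸ MeV², so pc = 2.293 × 10⁴ MeV.
λ = hc/(pc) = 1240 MeV·fm / 2.293 × 10⁴ MeV = 0.0541 fm.

λ = 0.0541 fm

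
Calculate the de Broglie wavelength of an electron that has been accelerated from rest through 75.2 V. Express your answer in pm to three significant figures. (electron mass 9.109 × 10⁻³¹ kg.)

KE = eV = 1.602 × 10⁻¹⁹ × 75.20 = 1.205 × 10⁻¹⁷ J.
p = √(2mKE) = √(2 × 9.109 × 10⁻³¹ × 1.205 × 10⁻¹⁷) = 4.685 × 10⁻²⁴ kg·m/s.
λ = h/p = 6.626 × 10⁻³⁴ / 4.685 × 10⁻²⁴ = 1.41 × 10⁻¹⁰ m = 141 pm.

λ = 141 pm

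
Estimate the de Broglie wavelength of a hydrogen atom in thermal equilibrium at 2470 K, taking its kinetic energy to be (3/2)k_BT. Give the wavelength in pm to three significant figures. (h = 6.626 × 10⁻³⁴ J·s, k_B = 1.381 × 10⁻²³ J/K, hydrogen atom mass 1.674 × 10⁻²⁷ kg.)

KE = (3/2)k_BT = 1.5 × 1.381 × 10⁻²³ × 2470 = 5.117 × 10⁻²⁰ J.
p = √(2mKE) = √(2 × 1.674 × 10⁻²⁷ × 5.117 × 10⁻²⁰) = 1.309 × 10⁻²³ kg·m/s.
λ = h/p = 5.06 × 10⁻¹¹ m = 50.6 pm.

λ = 50.6 pm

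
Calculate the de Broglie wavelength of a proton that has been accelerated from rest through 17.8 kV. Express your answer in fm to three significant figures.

λ = 215 fm

KE = eV = 1.602 × 10⁻¹⁹ × 1.780 × 10⁴ = 2.852 × 10⁻¹⁵ J.
p = √(2mKE) = √(2 × 1.673 × 10⁻²⁷ × 2.852 × 10⁻¹⁵) = 3.089 × 10⁻²¹ kg·m/s.
λ = h/p = 6.626 × 10⁻³⁴ / 3.089 × 10⁻²¹ = 2.15 × 10⁻¹³ m = 215 fm.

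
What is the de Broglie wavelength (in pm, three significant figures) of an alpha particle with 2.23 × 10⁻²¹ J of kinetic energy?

λ = 122 pm

p = √(2mKE) = √(2 × 6.645 × 10⁻²⁷ × 2.230 × 10⁻²¹) = 5.444 × 10⁻²⁴ kg·m/s.
λ = h/p = 6.626 × 10⁻³⁴ / 5.444 × 10⁻²⁴ = 1.22 × 10⁻¹⁰ m = 122 pm.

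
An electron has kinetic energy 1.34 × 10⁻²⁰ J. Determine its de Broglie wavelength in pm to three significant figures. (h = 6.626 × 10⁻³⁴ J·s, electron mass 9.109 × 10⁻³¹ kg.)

λ = 4240 pm

p = √(2mKE) = √(2 × 9.109 × 10⁻³¹ × 1.340 × 10⁻²⁰) = 1.562 × 10⁻²⁵ kg·m/s.
λ = h/p = 6.626 × 10⁻³⁴ / 1.562 × 10⁻²⁵ = 4.24 × 10⁻⁹ m = 4240 pm.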